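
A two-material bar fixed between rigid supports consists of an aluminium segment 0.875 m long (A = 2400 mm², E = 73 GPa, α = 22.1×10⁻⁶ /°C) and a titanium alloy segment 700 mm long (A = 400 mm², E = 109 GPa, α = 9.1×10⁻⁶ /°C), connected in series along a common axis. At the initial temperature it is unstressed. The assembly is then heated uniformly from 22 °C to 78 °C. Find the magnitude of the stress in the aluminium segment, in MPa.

σ ≈ 28.5 MPa (compressive)

If the supports were absent, the total length change would be Σ αᵢΔT Lᵢ = 22.1×10⁻⁶×56×875 + 9.1×10⁻⁶×56×700 = 1.44 mm.
The rigid supports impose zero overall length change; the single axial force P common to all segments must satisfy P Σ Lᵢ/(AᵢEᵢ) = δ_free.
Σ Lᵢ/(AᵢEᵢ) = 875/(2400×73×10³) + 700/(400×109×10³) = 2.105×10⁻⁵ mm/N.
So P = 1.44 / 2.105×10⁻⁵ = 68.39 kN, compressive.
σ_{aluminium} = P / A = 68390 / 2400 = 28.5 MPa.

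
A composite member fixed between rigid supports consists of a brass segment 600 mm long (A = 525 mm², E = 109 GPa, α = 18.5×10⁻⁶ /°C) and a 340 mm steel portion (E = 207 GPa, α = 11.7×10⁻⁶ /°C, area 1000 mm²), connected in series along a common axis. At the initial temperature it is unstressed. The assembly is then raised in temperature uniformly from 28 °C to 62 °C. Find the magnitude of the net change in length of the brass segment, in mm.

|ΔL| ≈ 0.0658 mm

With the walls removed the bar would change length by δ_free = Σ αᵢΔT Lᵢ = 18.5×10⁻⁶×34×600 + 11.7×10⁻⁶×34×340 = 0.5127 mm.
The rigid supports impose zero overall length change; the single axial force P common to all segments must satisfy P Σ Lᵢ/(AᵢEᵢ) = δ_free.
Σ Lᵢ/(AᵢEᵢ) = 600/(525×109×10³) + 340/(1000×207×10³) = 1.213×10⁻⁵ mm/N.
Hence P = δ_free / Σ(L/AE) = 0.5127/1.213×10⁻⁵ = 42.27 kN (compressive).
For the brass segment, free thermal change = 18.5×10⁻⁶×34×600 = 0.3774 mm and elastic change from P = 42270×600/(525×109×10³) = 0.4432 mm; these oppose, so the net change is 0.0658 mm (segment shortens).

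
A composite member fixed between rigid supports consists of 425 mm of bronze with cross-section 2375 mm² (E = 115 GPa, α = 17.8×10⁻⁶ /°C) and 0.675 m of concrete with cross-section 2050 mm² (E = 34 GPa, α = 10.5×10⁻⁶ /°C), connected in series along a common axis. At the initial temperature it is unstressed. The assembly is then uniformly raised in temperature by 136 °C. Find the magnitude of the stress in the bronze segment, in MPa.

σ ≈ 74.6 MPa (compressive)

If the supports were absent, the total length change would be Σ αᵢΔT Lᵢ = 17.8×10⁻⁶×136×425 + 10.5×10⁻⁶×136×675 = 1.993 mm.
The walls prevent any net length change, so an axial force P (same in every segment) develops. Compatibility: P · Σ Lᵢ/(AᵢEᵢ) = δ_free.
Σ Lᵢ/(AᵢEᵢ) = 425/(2375×115×10³) + 675/(2050×34×10³) = 1.124×10⁻⁵ mm/N.
Hence P = δ_free / Σ(L/AE) = 1.993/1.124×10⁻⁵ = 177.3 kN (compressive).
σ_{bronze} = P / A = 177300 / 2375 = 74.65 MPa.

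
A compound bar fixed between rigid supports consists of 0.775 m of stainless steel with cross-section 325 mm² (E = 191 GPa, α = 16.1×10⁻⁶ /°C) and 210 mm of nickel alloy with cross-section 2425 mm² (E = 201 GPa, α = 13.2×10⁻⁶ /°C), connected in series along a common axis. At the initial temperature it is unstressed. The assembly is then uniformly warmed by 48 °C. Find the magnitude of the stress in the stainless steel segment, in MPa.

With the walls removed the bar would change length by δ_free = Σ αᵢΔT Lᵢ = 16.1×10⁻⁶×48×775 + 13.2×10⁻⁶×48×210 = 0.732 mm.
The walls prevent any net length change, so an axial force P (same in every segment) develops. Compatibility: P · Σ Lᵢ/(AᵢEᵢ) = δ_free.
The series flexibility is Σ Lᵢ/(AᵢEᵢ) = 775/(325×191×10³) + 210/(2425×201×10³) = 1.292×10⁻⁵ mm/N.
P = 0.732 / 1.292×10⁻⁵ = 56670 N = 56.67 kN, compressive.
σ_{stainless steel} = P / A = 56670 / 325 = 174.4 MPa.

σ ≈ 174 MPa (compressive)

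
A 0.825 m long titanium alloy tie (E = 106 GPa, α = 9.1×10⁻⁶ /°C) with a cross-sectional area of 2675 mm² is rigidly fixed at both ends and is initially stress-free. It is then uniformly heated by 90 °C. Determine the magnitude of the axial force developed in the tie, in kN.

The ends cannot move, so σ = EαΔT = 106×10³ × 9.1×10⁻⁶ × 90 = 86.81 MPa.
P = AEαΔT = 2675 × 106×10³ × 9.1×10⁻⁶ × 90 = 232.2 kN (compressive).

P ≈ 232 kN (compressive)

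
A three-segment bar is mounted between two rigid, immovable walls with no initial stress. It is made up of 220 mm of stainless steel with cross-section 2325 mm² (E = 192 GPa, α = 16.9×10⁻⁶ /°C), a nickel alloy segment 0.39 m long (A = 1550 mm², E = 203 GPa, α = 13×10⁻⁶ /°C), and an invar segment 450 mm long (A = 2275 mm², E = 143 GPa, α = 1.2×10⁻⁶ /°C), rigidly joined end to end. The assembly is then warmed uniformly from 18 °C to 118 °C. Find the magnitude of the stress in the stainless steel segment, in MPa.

σ ≈ 129 MPa (compressive)

If the supports were absent, the total length change would be Σ αᵢΔT Lᵢ = 16.9×10⁻⁶×100×220 + 13×10⁻⁶×100×390 + 1.2×10⁻⁶×100×450 = 0.9328 mm.
The rigid supports impose zero overall length change; the single axial force P common to all segments must satisfy P Σ Lᵢ/(AᵢEᵢ) = δ_free.
The series flexibility is Σ Lᵢ/(AᵢEᵢ) = 220/(2325×192×10³) + 390/(1550×203×10³) + 450/(2275×143×10³) = 3.116×10⁻⁶ mm/N.
Hence P = δ_free / Σ(L/AE) = 0.9328/3.116×10⁻⁶ = 299.4 kN (compressive).
σ_{stainless steel} = P / A = 299400 / 2325 = 128.8 MPa.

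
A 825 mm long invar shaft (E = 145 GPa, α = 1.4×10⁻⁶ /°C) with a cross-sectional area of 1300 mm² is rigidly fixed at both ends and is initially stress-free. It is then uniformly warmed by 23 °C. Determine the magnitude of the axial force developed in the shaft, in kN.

P ≈ 6.07 kN (compressive)

Full restraint means ε = 0, so the stress is σ = EαΔT = 145×10³ × 1.4×10⁻⁶ × 23 = 4.669 MPa.
Then P = σA = 4.669 × 1300 mm² = 6.07 kN, compressive.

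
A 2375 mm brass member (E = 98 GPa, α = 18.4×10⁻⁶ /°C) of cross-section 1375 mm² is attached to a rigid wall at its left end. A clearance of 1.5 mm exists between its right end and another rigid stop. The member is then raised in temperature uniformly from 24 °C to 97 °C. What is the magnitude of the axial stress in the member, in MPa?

σ ≈ 69.7 MPa (compressive)

Unrestrained expansion: δ_free = αΔT L = 18.4×10⁻⁶ × 73 × 2375 = 3.19 mm.
This exceeds the 1.5 mm gap, so the wall pushes back. The portion of expansion that must be recovered elastically is δ_free − gap = 3.19 − 1.5 = 1.69 mm.
Compatibility: PL/(AE) = 1.69 mm, so σ = P/A = E × (1.69/2375) = 69.74 MPa.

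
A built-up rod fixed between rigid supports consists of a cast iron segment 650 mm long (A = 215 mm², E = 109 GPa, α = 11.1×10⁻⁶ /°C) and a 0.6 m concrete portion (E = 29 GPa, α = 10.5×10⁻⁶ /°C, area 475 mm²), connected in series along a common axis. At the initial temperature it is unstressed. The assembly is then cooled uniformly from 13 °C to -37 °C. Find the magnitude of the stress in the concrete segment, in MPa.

If the supports were absent, the total length change would be Σ αᵢΔT Lᵢ = 11.1×10⁻⁶×50×650 + 10.5×10⁻⁶×50×600 = 0.6757 mm.
The walls prevent any net length change, so an axial force P (same in every segment) develops. Compatibility: P · Σ Lᵢ/(AᵢEᵢ) = δ_free.
Σ Lᵢ/(AᵢEᵢ) = 650/(215×109×10³) + 600/(475×29×10³) = 7.129×10⁻⁵ mm/N.
P = 0.6757 / 7.129×10⁻⁵ = 9478 N = 9.478 kN, tensile.
σ_{concrete} = P / A = 9478 / 475 = 19.95 MPa.

σ ≈ 20 MPa (tensile)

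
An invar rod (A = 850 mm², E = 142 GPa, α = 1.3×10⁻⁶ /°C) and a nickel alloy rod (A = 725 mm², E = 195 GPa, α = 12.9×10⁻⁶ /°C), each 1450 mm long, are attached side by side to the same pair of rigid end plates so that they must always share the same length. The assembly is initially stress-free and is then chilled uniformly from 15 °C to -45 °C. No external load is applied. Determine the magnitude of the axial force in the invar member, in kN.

The nickel alloy has the larger α, so on cooling it would change length more than the invar if both were free. The rigid plates force a common final length, so the nickel alloy is put into tension and the invar into compression, with equal and opposite forces P (no external load).
Compatibility of the two members (thermal + elastic change equal): (α₁ − α₂)ΔT = P·[1/(A₁E₁) + 1/(A₂E₂)].
|α₁ − α₂|·ΔT = 11.6×10⁻⁶ × 60 = 0.000696.
1/(A₁E₁) + 1/(A₂E₂) = 1/(850×142×10³) + 1/(725×195×10³) = 1.536×10⁻⁸ N⁻¹.
P = 0.000696 / 1.536×10⁻⁸ = 45320 N = 45.32 kN.

P ≈ 45.3 kN (compressive in the invar)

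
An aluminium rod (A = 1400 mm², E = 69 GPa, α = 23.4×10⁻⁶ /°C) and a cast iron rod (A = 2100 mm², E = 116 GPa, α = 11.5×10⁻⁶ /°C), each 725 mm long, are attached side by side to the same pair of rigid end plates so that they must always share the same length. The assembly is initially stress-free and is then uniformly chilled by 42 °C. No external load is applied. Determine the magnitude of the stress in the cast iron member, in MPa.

The aluminium has the larger α, so on cooling it would change length more than the cast iron if both were free. The rigid plates force a common final length, so the aluminium is put into tension and the cast iron into compression, with equal and opposite forces P (no external load).
Equating the net (thermal + elastic) strains gives |α₁ − α₂|·ΔT = P·[1/(A₁E₁) + 1/(A₂E₂)].
|α₁ − α₂|·ΔT = 11.9×10⁻⁶ × 42 = 0.0004998.
1/(A₁E₁) + 1/(A₂E₂) = 1/(1400×69×10³) + 1/(2100×116×10³) = 1.446×10⁻⁸ N⁻¹.
So P = 0.0004998 / 1.446×10⁻⁸ = 34.57 kN.
σ_{cast iron} = P/A₂ = 34570/2100 = 16.46 MPa, compressive.

σ ≈ 16.5 MPa (compressive)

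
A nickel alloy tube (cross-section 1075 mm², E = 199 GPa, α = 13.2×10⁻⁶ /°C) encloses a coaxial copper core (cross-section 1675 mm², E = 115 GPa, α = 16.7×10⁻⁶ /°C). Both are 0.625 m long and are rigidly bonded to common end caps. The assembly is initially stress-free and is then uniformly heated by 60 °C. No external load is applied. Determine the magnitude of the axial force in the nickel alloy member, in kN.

Both members must finish at the same length. With the larger α, the copper tends to over-expand; the plates restrain it, putting the copper in compression and the nickel alloy in tension. With no external load the two internal forces are equal and opposite, magnitude P.
Setting the final lengths equal and cancelling L: (α₁ − α₂)ΔT = P/(A₁E₁) + P/(A₂E₂).
|α₁ − α₂|·ΔT = 3.5×10⁻⁶ × 60 = 0.00021.
1/(A₁E₁) + 1/(A₂E₂) = 1/(1075×199×10³) + 1/(1675×115×10³) = 9.866×10⁻⁹ N⁻¹.
P = 0.00021 / 9.866×10⁻⁹ = 21290 N = 21.29 kN.

P ≈ 21.3 kN (tensile in the nickel alloy)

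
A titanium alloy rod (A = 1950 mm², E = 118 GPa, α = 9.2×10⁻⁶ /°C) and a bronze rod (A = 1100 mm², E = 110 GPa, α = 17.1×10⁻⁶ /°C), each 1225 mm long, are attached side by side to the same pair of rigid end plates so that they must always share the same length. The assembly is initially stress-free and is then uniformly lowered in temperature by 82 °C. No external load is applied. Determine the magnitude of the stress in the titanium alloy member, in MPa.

Equilibrium of a rigid end plate with no external load gives equal and opposite internal forces ±P in the two members. Since α_{bronze} > α_{titanium alloy}, cooling drives the bronze into tension and the titanium alloy into compression.
Equating the net (thermal + elastic) strains gives |α₁ − α₂|·ΔT = P·[1/(A₁E₁) + 1/(A₂E₂)].
|α₁ − α₂|·ΔT = 7.9×10⁻⁶ × 82 = 0.0006478.
1/(A₁E₁) + 1/(A₂E₂) = 1/(1950×118×10³) + 1/(1100×110×10³) = 1.261×10⁻⁸ N⁻¹.
P = 0.0006478 / 1.261×10⁻⁸ = 51370 N = 51.37 kN.
σ_{titanium alloy} = P/A₁ = 51370/1950 = 26.34 MPa, compressive.

σ ≈ 26.3 MPa (compressive)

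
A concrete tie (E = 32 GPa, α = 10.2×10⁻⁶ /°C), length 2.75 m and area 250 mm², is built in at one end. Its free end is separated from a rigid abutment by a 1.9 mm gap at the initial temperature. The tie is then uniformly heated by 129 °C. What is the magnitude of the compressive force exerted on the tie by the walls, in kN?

P ≈ 5 kN

Free thermal elongation = αΔT L = 10.2×10⁻⁶ × 129 × 2750 = 3.618 mm.
The gap closes (δ_free > 1.9 mm) and the wall then resists a further 3.618 − 1.9 = 1.718 mm of expansion.
Compatibility: PL/(AE) = 1.718 mm, so σ = P/A = E × (1.718/2750) = 20 MPa.
Force on the wall = σA = 20 × 250 mm² = 4.999 kN.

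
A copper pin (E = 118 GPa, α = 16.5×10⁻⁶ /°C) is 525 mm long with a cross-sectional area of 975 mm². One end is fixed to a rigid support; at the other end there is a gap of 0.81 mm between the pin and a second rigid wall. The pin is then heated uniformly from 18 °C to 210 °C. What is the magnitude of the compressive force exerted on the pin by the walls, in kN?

Unrestrained expansion: δ_free = αΔT L = 16.5×10⁻⁶ × 192 × 525 = 1.663 mm.
The gap closes (δ_free > 0.81 mm) and the wall then resists a further 1.663 − 0.81 = 0.8532 mm of expansion.
Compatibility: PL/(AE) = 0.8532 mm, so σ = P/A = E × (0.8532/525) = 191.8 MPa.
P = σA = 191.8 × 975 = 187 kN.

P ≈ 187 kN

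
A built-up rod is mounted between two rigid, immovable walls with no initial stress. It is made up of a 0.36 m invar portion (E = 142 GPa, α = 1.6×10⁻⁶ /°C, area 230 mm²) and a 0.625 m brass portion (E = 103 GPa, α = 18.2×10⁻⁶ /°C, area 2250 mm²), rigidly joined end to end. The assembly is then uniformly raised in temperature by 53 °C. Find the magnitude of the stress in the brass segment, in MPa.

σ ≈ 20.5 MPa (compressive)

If the supports were absent, the total length change would be Σ αᵢΔT Lᵢ = 1.6×10⁻⁶×53×360 + 18.2×10⁻⁶×53×625 = 0.6334 mm.
The walls prevent any net length change, so an axial force P (same in every segment) develops. Compatibility: P · Σ Lᵢ/(AᵢEᵢ) = δ_free.
Σ Lᵢ/(AᵢEᵢ) = 360/(230×142×10³) + 625/(2250×103×10³) = 1.372×10⁻⁵ mm/N.
So P = 0.6334 / 1.372×10⁻⁵ = 46.17 kN, compressive.
σ_{brass} = P / A = 46170 / 2250 = 20.52 MPa.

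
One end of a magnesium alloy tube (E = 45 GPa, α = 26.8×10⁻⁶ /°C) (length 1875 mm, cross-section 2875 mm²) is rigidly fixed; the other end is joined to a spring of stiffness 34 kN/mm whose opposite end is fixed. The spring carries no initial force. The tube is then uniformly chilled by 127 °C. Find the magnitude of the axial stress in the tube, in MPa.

The unrestrained thermal change is αΔT L = 26.8×10⁻⁶ × 127 × 1875 = 6.382 mm.
With a force P in the spring, the elastic change of the tube is PL/(AE) and that of the spring is P/k; compatibility requires their sum to equal δ_free.
So P = δ_free / [L/(AE) + 1/k] = 6.382 / [ 1875/(2875×45×10³) + 1/(34×10³) ].
P = 6.382 / 4.39×10⁻⁵ = 145400 N.
σ = P/A = 145400/2875 = 50.56 MPa.

σ ≈ 50.6 MPa (tensile)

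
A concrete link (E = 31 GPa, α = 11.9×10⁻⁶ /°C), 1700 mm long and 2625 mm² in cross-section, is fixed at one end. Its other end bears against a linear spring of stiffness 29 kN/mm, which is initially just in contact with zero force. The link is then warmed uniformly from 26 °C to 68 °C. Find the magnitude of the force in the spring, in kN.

The unrestrained thermal change is αΔT L = 11.9×10⁻⁶ × 42 × 1700 = 0.8497 mm.
Let P be the compressive force at the spring. The link shortens elastically by PL/(AE) and the spring compresses by P/k; together these equal δ_free.
So P = δ_free / [L/(AE) + 1/k] = 0.8497 / [ 1700/(2625×31×10³) + 1/(29×10³) ].
P = 0.8497 / 5.537×10⁻⁵ = 15340 N.

P ≈ 15.3 kN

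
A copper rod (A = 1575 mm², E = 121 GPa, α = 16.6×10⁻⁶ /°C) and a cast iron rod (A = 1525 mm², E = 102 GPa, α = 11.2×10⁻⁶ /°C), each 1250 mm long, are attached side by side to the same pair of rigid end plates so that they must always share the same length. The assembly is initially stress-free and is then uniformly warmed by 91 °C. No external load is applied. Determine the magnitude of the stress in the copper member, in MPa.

σ ≈ 26.7 MPa (compressive)

The copper has the larger α, so on heating it would change length more than the cast iron if both were free. The rigid plates force a common final length, so the copper is put into compression and the cast iron into tension, with equal and opposite forces P (no external load).
Compatibility of the two members (thermal + elastic change equal): (α₁ − α₂)ΔT = P·[1/(A₁E₁) + 1/(A₂E₂)].
|α₁ − α₂|·ΔT = 5.4×10⁻⁶ × 91 = 0.0004914.
1/(A₁E₁) + 1/(A₂E₂) = 1/(1575×121×10³) + 1/(1525×102×10³) = 1.168×10⁻⁸ N⁻¹.
P = 0.0004914 / 1.168×10⁻⁸ = 42090 N = 42.09 kN.
σ_{copper} = P/A₁ = 42090/1575 = 26.72 MPa, compressive.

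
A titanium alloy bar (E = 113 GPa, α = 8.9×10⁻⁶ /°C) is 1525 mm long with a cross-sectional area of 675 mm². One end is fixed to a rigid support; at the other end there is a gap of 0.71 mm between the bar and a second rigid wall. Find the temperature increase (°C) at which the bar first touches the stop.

ΔT ≈ 52.3 °C

The gap closes when αΔT L = 0.71 mm, since the bar is still unstressed at that instant.
So ΔT = g/(αL) = 0.71/(8.9×10⁻⁶ × 1525) = 52.31 °C.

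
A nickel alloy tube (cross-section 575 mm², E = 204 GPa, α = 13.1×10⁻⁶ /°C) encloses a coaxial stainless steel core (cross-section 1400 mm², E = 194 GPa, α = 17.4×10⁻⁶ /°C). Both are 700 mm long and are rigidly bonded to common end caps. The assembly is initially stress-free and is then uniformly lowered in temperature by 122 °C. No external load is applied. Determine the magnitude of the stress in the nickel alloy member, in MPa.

The stainless steel has the larger α, so on cooling it would change length more than the nickel alloy if both were free. The rigid plates force a common final length, so the stainless steel is put into tension and the nickel alloy into compression, with equal and opposite forces P (no external load).
Compatibility of the two members (thermal + elastic change equal): (α₁ − α₂)ΔT = P·[1/(A₁E₁) + 1/(A₂E₂)].
|α₁ − α₂|·ΔT = 4.3×10⁻⁶ × 122 = 0.0005246.
1/(A₁E₁) + 1/(A₂E₂) = 1/(575×204×10³) + 1/(1400×194×10³) = 1.221×10⁻⁸ N⁻¹.
So P = 0.0005246 / 1.221×10⁻⁸ = 42.98 kN.
σ_{nickel alloy} = P/A₁ = 42980/575 = 74.74 MPa, compressive.

σ ≈ 74.7 MPa (compressive)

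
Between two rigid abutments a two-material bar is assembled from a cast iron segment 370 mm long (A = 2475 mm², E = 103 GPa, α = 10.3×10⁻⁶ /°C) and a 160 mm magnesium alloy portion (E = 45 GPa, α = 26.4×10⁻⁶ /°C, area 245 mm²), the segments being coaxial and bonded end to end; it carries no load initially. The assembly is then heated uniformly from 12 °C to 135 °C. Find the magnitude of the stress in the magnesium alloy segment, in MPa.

σ ≈ 253 MPa (compressive)

Free thermal expansion of the whole bar: Σ αᵢΔT Lᵢ = 10.3×10⁻⁶×123×370 + 26.4×10⁻⁶×123×160 = 0.9883 mm.
The walls prevent any net length change, so an axial force P (same in every segment) develops. Compatibility: P · Σ Lᵢ/(AᵢEᵢ) = δ_free.
The series flexibility is Σ Lᵢ/(AᵢEᵢ) = 370/(2475×103×10³) + 160/(245×45×10³) = 1.596×10⁻⁵ mm/N.
P = 0.9883 / 1.596×10⁻⁵ = 61910 N = 61.91 kN, compressive.
σ_{magnesium alloy} = P / A = 61910 / 245 = 252.7 MPa.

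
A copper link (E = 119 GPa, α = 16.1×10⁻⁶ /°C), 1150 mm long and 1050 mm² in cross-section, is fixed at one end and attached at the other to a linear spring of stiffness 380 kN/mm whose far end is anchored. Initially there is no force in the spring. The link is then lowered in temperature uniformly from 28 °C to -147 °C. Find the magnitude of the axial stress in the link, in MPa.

Free thermal contraction: δ_free = αΔT L = 16.1×10⁻⁶ × 175 × 1150 = 3.24 mm.
Let P be the tensile force in the spring. The link extends elastically by PL/(AE) and the spring stretches by P/k; together these equal δ_free.
P [ L/(AE) + 1/k ] = δ_free → P [ 1150/(1050×119×10³) + 1/(380×10³) ] = 3.24.
P = 3.24 / 1.184×10⁻⁵ = 273800 N.
σ = P/A = 273800/1050 = 260.7 MPa.

σ ≈ 261 MPa (tensile)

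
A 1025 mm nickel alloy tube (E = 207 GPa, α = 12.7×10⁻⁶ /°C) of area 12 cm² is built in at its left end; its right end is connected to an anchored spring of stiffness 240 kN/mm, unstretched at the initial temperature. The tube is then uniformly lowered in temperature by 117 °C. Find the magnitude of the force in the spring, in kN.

P ≈ 184 kN

The unrestrained thermal change is αΔT L = 12.7×10⁻⁶ × 117 × 1025 = 1.523 mm.
With a force P in the spring, the elastic change of the tube is PL/(AE) and that of the spring is P/k; compatibility requires their sum to equal δ_free.
So P = δ_free / [L/(AE) + 1/k] = 1.523 / [ 1025/(1200×207×10³) + 1/(240×10³) ].
P = 1.523 / 8.293×10⁻⁶ = 183700 N.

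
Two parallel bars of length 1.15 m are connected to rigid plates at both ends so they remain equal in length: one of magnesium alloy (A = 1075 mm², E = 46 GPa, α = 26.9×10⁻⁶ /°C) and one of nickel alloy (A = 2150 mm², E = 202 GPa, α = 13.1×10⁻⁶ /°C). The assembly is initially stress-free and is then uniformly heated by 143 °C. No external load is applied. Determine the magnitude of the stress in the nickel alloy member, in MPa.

Equilibrium of a rigid end plate with no external load gives equal and opposite internal forces ±P in the two members. Since α_{magnesium alloy} > α_{nickel alloy}, heating drives the magnesium alloy into compression and the nickel alloy into tension.
Equating the net (thermal + elastic) strains gives |α₁ − α₂|·ΔT = P·[1/(A₁E₁) + 1/(A₂E₂)].
|α₁ − α₂|·ΔT = 13.8×10⁻⁶ × 143 = 0.001973.
1/(A₁E₁) + 1/(A₂E₂) = 1/(1075×46×10³) + 1/(2150×202×10³) = 2.253×10⁻⁸ N⁻¹.
So P = 0.001973 / 2.253×10⁻⁸ = 87.61 kN.
σ_{nickel alloy} = P/A₂ = 87610/2150 = 40.75 MPa, tensile.

σ ≈ 40.7 MPa (tensile)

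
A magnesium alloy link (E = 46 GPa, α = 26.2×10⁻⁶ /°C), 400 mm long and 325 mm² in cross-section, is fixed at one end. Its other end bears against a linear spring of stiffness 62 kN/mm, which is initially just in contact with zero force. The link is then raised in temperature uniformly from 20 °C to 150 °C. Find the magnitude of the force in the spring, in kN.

If the spring were absent the link would lengthen by αΔT L = 26.2×10⁻⁶ × 130 × 400 = 1.362 mm.
Let P be the compressive force at the spring. The link shortens elastically by PL/(AE) and the spring compresses by P/k; together these equal δ_free.
So P = δ_free / [L/(AE) + 1/k] = 1.362 / [ 400/(325×46×10³) + 1/(62×10³) ].
P = 1.362 / 4.288×10⁻⁵ = 31770 N.

P ≈ 31.8 kN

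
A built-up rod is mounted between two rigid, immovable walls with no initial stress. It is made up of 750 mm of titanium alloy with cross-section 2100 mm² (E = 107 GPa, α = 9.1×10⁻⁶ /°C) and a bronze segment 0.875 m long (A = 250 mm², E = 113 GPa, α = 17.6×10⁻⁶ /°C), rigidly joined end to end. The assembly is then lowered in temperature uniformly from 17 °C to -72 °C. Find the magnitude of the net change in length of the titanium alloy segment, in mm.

If the supports were absent, the total length change would be Σ αᵢΔT Lᵢ = 9.1×10⁻⁶×89×750 + 17.6×10⁻⁶×89×875 = 1.978 mm.
Since the ends are fixed, an axial force P builds up, equal in every segment, with P · Σ Lᵢ/(AᵢEᵢ) = δ_free.
The series flexibility is Σ Lᵢ/(AᵢEᵢ) = 750/(2100×107×10³) + 875/(250×113×10³) = 3.431×10⁻⁵ mm/N.
So P = 1.978 / 3.431×10⁻⁵ = 57.65 kN, tensile.
For the titanium alloy segment, free thermal change = 9.1×10⁻⁶×89×750 = 0.6074 mm and elastic change from P = 57650×750/(2100×107×10³) = 0.1924 mm; these oppose, so the net change is 0.415 mm (segment shortens).

|ΔL| ≈ 0.415 mm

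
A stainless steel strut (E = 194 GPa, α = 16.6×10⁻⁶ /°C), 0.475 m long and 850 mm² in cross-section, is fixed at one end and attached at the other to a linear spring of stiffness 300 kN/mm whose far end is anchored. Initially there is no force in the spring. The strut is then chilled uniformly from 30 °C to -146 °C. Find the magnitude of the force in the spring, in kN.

Free thermal contraction: δ_free = αΔT L = 16.6×10⁻⁶ × 176 × 475 = 1.388 mm.
Let P be the tensile force in the spring. The strut extends elastically by PL/(AE) and the spring stretches by P/k; together these equal δ_free.
P [ L/(AE) + 1/k ] = δ_free → P [ 475/(850×194×10³) + 1/(300×10³) ] = 1.388.
P = 1.388 / 6.214×10⁻⁶ = 223300 N.

P ≈ 223 kN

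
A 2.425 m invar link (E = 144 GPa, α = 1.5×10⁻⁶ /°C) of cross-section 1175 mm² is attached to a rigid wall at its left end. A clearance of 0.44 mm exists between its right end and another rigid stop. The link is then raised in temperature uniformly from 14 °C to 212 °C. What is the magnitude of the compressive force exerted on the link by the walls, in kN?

P ≈ 19.6 kN

Free thermal elongation = αΔT L = 1.5×10⁻⁶ × 198 × 2425 = 0.7202 mm.
This exceeds the 0.44 mm gap, so the wall pushes back. The portion of expansion that must be recovered elastically is δ_free − gap = 0.7202 − 0.44 = 0.2802 mm.
Compatibility: PL/(AE) = 0.2802 mm, so σ = P/A = E × (0.2802/2425) = 16.64 MPa.
Force on the wall = σA = 16.64 × 1175 mm² = 19.55 kN.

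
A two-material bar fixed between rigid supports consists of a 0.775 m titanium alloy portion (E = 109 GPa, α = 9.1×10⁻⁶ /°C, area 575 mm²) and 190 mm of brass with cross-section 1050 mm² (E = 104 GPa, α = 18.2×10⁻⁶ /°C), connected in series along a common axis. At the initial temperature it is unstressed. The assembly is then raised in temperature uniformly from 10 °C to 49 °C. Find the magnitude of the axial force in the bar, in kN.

With the walls removed the bar would change length by δ_free = Σ αᵢΔT Lᵢ = 9.1×10⁻⁶×39×775 + 18.2×10⁻⁶×39×190 = 0.4099 mm.
The rigid supports impose zero overall length change; the single axial force P common to all segments must satisfy P Σ Lᵢ/(AᵢEᵢ) = δ_free.
The series flexibility is Σ Lᵢ/(AᵢEᵢ) = 775/(575×109×10³) + 190/(1050×104×10³) = 1.411×10⁻⁵ mm/N.
P = 0.4099 / 1.411×10⁻⁵ = 29060 N = 29.06 kN, compressive.

P ≈ 29.1 kN (compressive)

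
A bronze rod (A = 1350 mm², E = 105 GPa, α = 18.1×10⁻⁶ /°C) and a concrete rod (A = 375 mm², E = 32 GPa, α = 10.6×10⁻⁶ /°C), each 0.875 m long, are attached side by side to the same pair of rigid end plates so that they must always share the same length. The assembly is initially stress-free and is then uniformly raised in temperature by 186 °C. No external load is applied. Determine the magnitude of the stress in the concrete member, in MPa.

Equilibrium of a rigid end plate with no external load gives equal and opposite internal forces ±P in the two members. Since α_{bronze} > α_{concrete}, heating drives the bronze into compression and the concrete into tension.
Compatibility of the two members (thermal + elastic change equal): (α₁ − α₂)ΔT = P·[1/(A₁E₁) + 1/(A₂E₂)].
|α₁ − α₂|·ΔT = 7.5×10⁻⁶ × 186 = 0.001395.
1/(A₁E₁) + 1/(A₂E₂) = 1/(1350×105×10³) + 1/(375×32×10³) = 9.039×10⁻⁸ N⁻¹.
So P = 0.001395 / 9.039×10⁻⁸ = 15.43 kN.
σ_{concrete} = P/A₂ = 15430/375 = 41.16 MPa, tensile.

σ ≈ 41.2 MPa (tensile)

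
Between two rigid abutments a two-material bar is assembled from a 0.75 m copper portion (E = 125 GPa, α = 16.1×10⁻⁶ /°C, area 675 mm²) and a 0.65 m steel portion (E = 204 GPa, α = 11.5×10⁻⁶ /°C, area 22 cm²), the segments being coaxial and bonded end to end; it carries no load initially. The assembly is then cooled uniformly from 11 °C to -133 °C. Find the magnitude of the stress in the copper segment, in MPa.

σ ≈ 403 MPa (tensile)

If the supports were absent, the total length change would be Σ αᵢΔT Lᵢ = 16.1×10⁻⁶×144×750 + 11.5×10⁻⁶×144×650 = 2.815 mm.
The walls prevent any net length change, so an axial force P (same in every segment) develops. Compatibility: P · Σ Lᵢ/(AᵢEᵢ) = δ_free.
The series flexibility is Σ Lᵢ/(AᵢEᵢ) = 750/(675×125×10³) + 650/(2200×204×10³) = 1.034×10⁻⁵ mm/N.
P = 2.815 / 1.034×10⁻⁵ = 272300 N = 272.3 kN, tensile.
σ_{copper} = P / A = 272300 / 675 = 403.5 MPa.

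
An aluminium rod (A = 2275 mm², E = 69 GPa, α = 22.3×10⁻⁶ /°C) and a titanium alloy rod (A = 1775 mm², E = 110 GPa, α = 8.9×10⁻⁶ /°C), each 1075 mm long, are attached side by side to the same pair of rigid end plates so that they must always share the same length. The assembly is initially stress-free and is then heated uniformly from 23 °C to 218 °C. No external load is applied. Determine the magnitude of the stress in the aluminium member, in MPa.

σ ≈ 99.9 MPa (compressive)

Equilibrium of a rigid end plate with no external load gives equal and opposite internal forces ±P in the two members. Since α_{aluminium} > α_{titanium alloy}, heating drives the aluminium into compression and the titanium alloy into tension.
Compatibility of the two members (thermal + elastic change equal): (α₁ − α₂)ΔT = P·[1/(A₁E₁) + 1/(A₂E₂)].
|α₁ − α₂|·ΔT = 13.4×10⁻⁶ × 195 = 0.002613.
1/(A₁E₁) + 1/(A₂E₂) = 1/(2275×69×10³) + 1/(1775×110×10³) = 1.149×10⁻⁸ N⁻¹.
So P = 0.002613 / 1.149×10⁻⁸ = 227.4 kN.
σ_{aluminium} = P/A₁ = 227400/2275 = 99.94 MPa, compressive.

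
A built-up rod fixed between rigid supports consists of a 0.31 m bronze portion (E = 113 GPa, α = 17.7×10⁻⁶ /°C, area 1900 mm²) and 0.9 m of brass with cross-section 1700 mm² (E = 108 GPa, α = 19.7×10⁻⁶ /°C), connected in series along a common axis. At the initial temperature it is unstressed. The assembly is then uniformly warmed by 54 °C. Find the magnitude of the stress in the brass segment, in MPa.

σ ≈ 116 MPa (compressive)

If the supports were absent, the total length change would be Σ αᵢΔT Lᵢ = 17.7×10⁻⁶×54×310 + 19.7×10⁻⁶×54×900 = 1.254 mm.
The walls prevent any net length change, so an axial force P (same in every segment) develops. Compatibility: P · Σ Lᵢ/(AᵢEᵢ) = δ_free.
Σ Lᵢ/(AᵢEᵢ) = 310/(1900×113×10³) + 900/(1700×108×10³) = 6.346×10⁻⁶ mm/N.
Hence P = δ_free / Σ(L/AE) = 1.254/6.346×10⁻⁶ = 197.6 kN (compressive).
σ_{brass} = P / A = 197600 / 1700 = 116.2 MPa.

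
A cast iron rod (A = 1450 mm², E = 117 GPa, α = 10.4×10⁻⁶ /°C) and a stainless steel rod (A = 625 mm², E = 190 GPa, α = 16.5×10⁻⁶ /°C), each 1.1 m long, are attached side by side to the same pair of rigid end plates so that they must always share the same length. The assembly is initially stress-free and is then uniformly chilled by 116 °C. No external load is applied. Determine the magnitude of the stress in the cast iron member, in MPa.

Equilibrium of a rigid end plate with no external load gives equal and opposite internal forces ±P in the two members. Since α_{stainless steel} > α_{cast iron}, cooling drives the stainless steel into tension and the cast iron into compression.
Setting the final lengths equal and cancelling L: (α₁ − α₂)ΔT = P/(A₁E₁) + P/(A₂E₂).
|α₁ − α₂|·ΔT = 6.1×10⁻⁶ × 116 = 0.0007076.
1/(A₁E₁) + 1/(A₂E₂) = 1/(1450×117×10³) + 1/(625×190×10³) = 1.432×10⁻⁸ N⁻¹.
P = 0.0007076 / 1.432×10⁻⁸ = 49430 N = 49.43 kN.
σ_{cast iron} = P/A₁ = 49430/1450 = 34.09 MPa, compressive.

σ ≈ 34.1 MPa (compressive)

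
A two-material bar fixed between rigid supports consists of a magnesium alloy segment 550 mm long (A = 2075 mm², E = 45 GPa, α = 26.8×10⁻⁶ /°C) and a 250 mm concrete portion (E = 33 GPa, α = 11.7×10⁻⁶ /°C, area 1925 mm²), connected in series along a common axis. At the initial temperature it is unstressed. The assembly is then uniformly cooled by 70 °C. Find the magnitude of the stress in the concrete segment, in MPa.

With the walls removed the bar would change length by δ_free = Σ αᵢΔT Lᵢ = 26.8×10⁻⁶×70×550 + 11.7×10⁻⁶×70×250 = 1.237 mm.
Since the ends are fixed, an axial force P builds up, equal in every segment, with P · Σ Lᵢ/(AᵢEᵢ) = δ_free.
Σ Lᵢ/(AᵢEᵢ) = 550/(2075×45×10³) + 250/(1925×33×10³) = 9.826×10⁻⁶ mm/N.
So P = 1.237 / 9.826×10⁻⁶ = 125.8 kN, tensile.
σ_{concrete} = P / A = 125800 / 1925 = 65.38 MPa.

σ ≈ 65.4 MPa (tensile)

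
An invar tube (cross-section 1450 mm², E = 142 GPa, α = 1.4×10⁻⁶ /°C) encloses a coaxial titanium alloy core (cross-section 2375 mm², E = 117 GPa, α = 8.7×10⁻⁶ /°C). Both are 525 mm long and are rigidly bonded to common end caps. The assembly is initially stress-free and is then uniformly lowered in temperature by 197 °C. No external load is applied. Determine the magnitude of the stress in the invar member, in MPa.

σ ≈ 117 MPa (compressive)

Equilibrium of a rigid end plate with no external load gives equal and opposite internal forces ±P in the two members. Since α_{titanium alloy} > α_{invar}, cooling drives the titanium alloy into tension and the invar into compression.
Compatibility of the two members (thermal + elastic change equal): (α₁ − α₂)ΔT = P·[1/(A₁E₁) + 1/(A₂E₂)].
|α₁ − α₂|·ΔT = 7.3×10⁻⁶ × 197 = 0.001438.
1/(A₁E₁) + 1/(A₂E₂) = 1/(1450×142×10³) + 1/(2375×117×10³) = 8.455×10⁻⁹ N⁻¹.
So P = 0.001438 / 8.455×10⁻⁹ = 170.1 kN.
σ_{invar} = P/A₁ = 170100/1450 = 117.3 MPa, compressive.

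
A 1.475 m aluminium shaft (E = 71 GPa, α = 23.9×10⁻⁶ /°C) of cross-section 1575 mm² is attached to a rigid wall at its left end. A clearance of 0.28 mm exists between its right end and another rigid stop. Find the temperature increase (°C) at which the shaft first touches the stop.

Contact occurs when the free expansion equals the gap: αΔT L = 0.28 mm.
ΔT = 0.28 / (23.9×10⁻⁶ × 1475) = 7.943 °C.

ΔT ≈ 7.94 °C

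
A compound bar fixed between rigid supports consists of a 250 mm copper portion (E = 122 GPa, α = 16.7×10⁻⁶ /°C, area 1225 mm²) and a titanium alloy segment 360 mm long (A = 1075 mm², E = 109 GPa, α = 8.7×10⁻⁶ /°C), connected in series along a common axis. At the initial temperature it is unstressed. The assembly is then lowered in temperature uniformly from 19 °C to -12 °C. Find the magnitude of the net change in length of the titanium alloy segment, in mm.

Free thermal contraction of the whole bar: Σ αᵢΔT Lᵢ = 16.7×10⁻⁶×31×250 + 8.7×10⁻⁶×31×360 = 0.2265 mm.
The rigid supports impose zero overall length change; the single axial force P common to all segments must satisfy P Σ Lᵢ/(AᵢEᵢ) = δ_free.
Σ Lᵢ/(AᵢEᵢ) = 250/(1225×122×10³) + 360/(1075×109×10³) = 4.745×10⁻⁶ mm/N.
Hence P = δ_free / Σ(L/AE) = 0.2265/4.745×10⁻⁶ = 47.74 kN (tensile).
For the titanium alloy segment, free thermal change = 8.7×10⁻⁶×31×360 = 0.09709 mm and elastic change from P = 47740×360/(1075×109×10³) = 0.1467 mm; these oppose, so the net change is 0.0496 mm (segment lengthens).

|ΔL| ≈ 0.0496 mm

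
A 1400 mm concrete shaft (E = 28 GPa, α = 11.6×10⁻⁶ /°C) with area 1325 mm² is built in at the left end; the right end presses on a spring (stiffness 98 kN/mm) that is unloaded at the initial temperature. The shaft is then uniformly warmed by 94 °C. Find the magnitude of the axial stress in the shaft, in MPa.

σ ≈ 24 MPa (compressive)

If the spring were absent the shaft would lengthen by αΔT L = 11.6×10⁻⁶ × 94 × 1400 = 1.527 mm.
With a force P in the spring, the elastic change of the shaft is PL/(AE) and that of the spring is P/k; compatibility requires their sum to equal δ_free.
So P = δ_free / [L/(AE) + 1/k] = 1.527 / [ 1400/(1325×28×10³) + 1/(98×10³) ].
P = 1.527 / 4.794×10⁻⁵ = 31840 N.
σ = P/A = 31840/1325 = 24.03 MPa.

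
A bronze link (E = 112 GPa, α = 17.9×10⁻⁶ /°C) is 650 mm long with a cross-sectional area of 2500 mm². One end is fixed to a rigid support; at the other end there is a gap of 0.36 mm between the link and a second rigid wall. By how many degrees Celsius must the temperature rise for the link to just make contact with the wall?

The gap closes when αΔT L = 0.36 mm, since the link is still unstressed at that instant.
ΔT = 0.36 / (17.9×10⁻⁶ × 650) = 30.94 °C.

ΔT ≈ 30.9 °C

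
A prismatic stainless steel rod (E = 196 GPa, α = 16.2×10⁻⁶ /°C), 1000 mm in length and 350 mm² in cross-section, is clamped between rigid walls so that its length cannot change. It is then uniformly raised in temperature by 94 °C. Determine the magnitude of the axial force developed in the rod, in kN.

With zero net strain, σ = E·αΔT = 196 GPa × 16.2×10⁻⁶ × 94 = 298.5 MPa.
Axial force P = σA = 298.5 × 350 = 104500 N = 104.5 kN, compressive.

P ≈ 104 kN (compressive)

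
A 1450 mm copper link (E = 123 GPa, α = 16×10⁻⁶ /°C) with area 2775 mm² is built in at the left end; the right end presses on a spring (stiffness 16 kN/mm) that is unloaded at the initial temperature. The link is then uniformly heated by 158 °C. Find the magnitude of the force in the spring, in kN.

P ≈ 54.9 kN

The unrestrained thermal change is αΔT L = 16×10⁻⁶ × 158 × 1450 = 3.666 mm.
Let P be the compressive force at the spring. The link shortens elastically by PL/(AE) and the spring compresses by P/k; together these equal δ_free.
P [ L/(AE) + 1/k ] = δ_free → P [ 1450/(2775×123×10³) + 1/(16×10³) ] = 3.666.
P = 3.666 / 6.675×10⁻⁵ = 54920 N.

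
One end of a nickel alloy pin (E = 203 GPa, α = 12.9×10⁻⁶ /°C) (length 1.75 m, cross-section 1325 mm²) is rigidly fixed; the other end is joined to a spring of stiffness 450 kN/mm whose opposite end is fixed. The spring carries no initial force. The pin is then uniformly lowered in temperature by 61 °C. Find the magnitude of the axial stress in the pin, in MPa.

Free thermal contraction: δ_free = αΔT L = 12.9×10⁻⁶ × 61 × 1750 = 1.377 mm.
Let P be the tensile force in the spring. The pin extends elastically by PL/(AE) and the spring stretches by P/k; together these equal δ_free.
So P = δ_free / [L/(AE) + 1/k] = 1.377 / [ 1750/(1325×203×10³) + 1/(450×10³) ].
P = 1.377 / 8.728×10⁻⁶ = 157800 N.
σ = P/A = 157800/1325 = 119.1 MPa.

σ ≈ 119 MPa (tensile)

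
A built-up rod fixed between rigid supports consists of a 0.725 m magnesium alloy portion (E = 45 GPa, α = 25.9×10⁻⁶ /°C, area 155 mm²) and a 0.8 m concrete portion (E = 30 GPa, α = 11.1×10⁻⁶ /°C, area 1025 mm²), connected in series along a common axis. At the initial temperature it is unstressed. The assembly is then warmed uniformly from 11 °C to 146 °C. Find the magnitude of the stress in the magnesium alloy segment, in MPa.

σ ≈ 185 MPa (compressive)

With the walls removed the bar would change length by δ_free = Σ αᵢΔT Lᵢ = 25.9×10⁻⁶×135×725 + 11.1×10⁻⁶×135×800 = 3.734 mm.
The walls prevent any net length change, so an axial force P (same in every segment) develops. Compatibility: P · Σ Lᵢ/(AᵢEᵢ) = δ_free.
Σ Lᵢ/(AᵢEᵢ) = 725/(155×45×10³) + 800/(1025×30×10³) = 0.00013 mm/N.
So P = 3.734 / 0.00013 = 28.73 kN, compressive.
σ_{magnesium alloy} = P / A = 28730 / 155 = 185.4 MPa.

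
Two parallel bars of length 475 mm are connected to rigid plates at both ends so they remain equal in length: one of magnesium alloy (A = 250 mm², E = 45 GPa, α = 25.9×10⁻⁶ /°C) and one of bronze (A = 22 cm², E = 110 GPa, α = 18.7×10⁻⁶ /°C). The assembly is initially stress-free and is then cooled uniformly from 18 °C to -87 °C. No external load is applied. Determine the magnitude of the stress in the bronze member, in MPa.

σ ≈ 3.69 MPa (compressive)

Both members must finish at the same length. With the larger α, the magnesium alloy tends to over-contract; the plates restrain it, putting the magnesium alloy in tension and the bronze in compression. With no external load the two internal forces are equal and opposite, magnitude P.
Setting the final lengths equal and cancelling L: (α₁ − α₂)ΔT = P/(A₁E₁) + P/(A₂E₂).
|α₁ − α₂|·ΔT = 7.2×10⁻⁶ × 105 = 0.000756.
1/(A₁E₁) + 1/(A₂E₂) = 1/(250×45×10³) + 1/(2200×110×10³) = 9.302×10⁻⁸ N⁻¹.
So P = 0.000756 / 9.302×10⁻⁸ = 8.127 kN.
σ_{bronze} = P/A₂ = 8127/2200 = 3.694 MPa, compressive.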